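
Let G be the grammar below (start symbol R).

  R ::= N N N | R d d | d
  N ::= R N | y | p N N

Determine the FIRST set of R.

From R ::= N N N: add FIRST(N) = { d, p, y }.
From R ::= R d d: add FIRST(R) = { d, p, y }.
R ::= d contributes {d}.
Union: FIRST(R) = { d, p, y }.

{ d, p, y }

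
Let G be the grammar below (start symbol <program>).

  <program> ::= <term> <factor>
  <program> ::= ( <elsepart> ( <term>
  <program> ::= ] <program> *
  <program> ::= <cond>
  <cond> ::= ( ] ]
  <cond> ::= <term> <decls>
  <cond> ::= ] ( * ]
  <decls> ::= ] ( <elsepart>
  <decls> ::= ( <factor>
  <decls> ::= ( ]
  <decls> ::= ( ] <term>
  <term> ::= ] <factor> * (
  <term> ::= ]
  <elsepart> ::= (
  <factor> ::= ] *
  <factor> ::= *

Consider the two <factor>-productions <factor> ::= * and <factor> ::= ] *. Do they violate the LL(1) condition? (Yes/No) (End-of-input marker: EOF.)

No

FIRST(*) = { * } and FIRST(] *) = { ] }.
The FIRST sets are disjoint and neither alternative is nullable — no conflict.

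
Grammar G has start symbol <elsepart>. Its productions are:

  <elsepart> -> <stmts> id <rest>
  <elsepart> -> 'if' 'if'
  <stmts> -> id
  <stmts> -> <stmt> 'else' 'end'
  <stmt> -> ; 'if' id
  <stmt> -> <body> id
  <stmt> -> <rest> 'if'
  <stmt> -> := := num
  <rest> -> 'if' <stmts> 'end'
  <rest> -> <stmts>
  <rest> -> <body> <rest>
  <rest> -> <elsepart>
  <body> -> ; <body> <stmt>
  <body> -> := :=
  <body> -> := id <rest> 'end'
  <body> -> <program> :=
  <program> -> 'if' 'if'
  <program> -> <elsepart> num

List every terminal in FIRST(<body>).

<body> -> ; <body> <stmt> contributes {;}.
<body> -> := := contributes {:=}.
<body> -> := id <rest> 'end' contributes {:=}.
From <body> -> <program> :=: add FIRST(<program>) = { 'if', :=, ;, id }.
Union: FIRST(<body>) = { 'if', :=, ;, id }.

{ 'if', :=, ;, id }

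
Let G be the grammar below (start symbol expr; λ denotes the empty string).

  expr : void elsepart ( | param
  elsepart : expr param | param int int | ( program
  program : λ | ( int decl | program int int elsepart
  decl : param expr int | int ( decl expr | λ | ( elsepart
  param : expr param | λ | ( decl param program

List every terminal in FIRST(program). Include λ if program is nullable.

program : λ contributes λ.
program : ( int decl contributes {(}.
From program : program int int elsepart: program nullable, take FIRST(program) ∪ {int} = { (, int }.
Union: FIRST(program) = { (, int, λ }.

{ (, int, λ }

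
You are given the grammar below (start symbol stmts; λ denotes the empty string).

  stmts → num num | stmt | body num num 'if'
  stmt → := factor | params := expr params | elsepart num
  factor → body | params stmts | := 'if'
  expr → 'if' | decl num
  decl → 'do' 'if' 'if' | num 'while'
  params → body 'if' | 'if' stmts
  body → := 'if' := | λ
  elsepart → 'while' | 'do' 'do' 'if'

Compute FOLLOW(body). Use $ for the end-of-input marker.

In stmts → body num num 'if': add FIRST(num num 'if') = { num }.
In factor → body: body is at the end, add FOLLOW(factor) = { $, 'do', 'if', 'while', :=, num }.
In params → body 'if': add FIRST('if') = { 'if' }.
Union: FOLLOW(body) = { $, 'do', 'if', 'while', :=, num }.

{ $, 'do', 'if', 'while', :=, num }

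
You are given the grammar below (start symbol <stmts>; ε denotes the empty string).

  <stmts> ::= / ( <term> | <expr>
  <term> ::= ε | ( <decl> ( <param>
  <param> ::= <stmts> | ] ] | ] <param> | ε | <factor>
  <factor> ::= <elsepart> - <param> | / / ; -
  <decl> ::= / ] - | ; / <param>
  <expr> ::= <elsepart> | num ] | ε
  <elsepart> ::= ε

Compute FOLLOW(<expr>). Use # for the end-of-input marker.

{ #, ( }

In <stmts> ::= <expr>: <expr> is at the end, add FOLLOW(<stmts>) = { #, ( }.
Union: FOLLOW(<expr>) = { #, ( }.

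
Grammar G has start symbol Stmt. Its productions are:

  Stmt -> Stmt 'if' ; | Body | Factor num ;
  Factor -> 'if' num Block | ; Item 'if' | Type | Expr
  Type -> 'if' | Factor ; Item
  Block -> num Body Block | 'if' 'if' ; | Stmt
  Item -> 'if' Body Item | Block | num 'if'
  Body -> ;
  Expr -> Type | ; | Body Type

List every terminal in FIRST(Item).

{ 'if', ;, num }

Item -> 'if' Body Item contributes {'if'}.
From Item -> Block: add FIRST(Block) = { 'if', ;, num }.
Item -> num 'if' contributes {num}.
Union: FIRST(Item) = { 'if', ;, num }.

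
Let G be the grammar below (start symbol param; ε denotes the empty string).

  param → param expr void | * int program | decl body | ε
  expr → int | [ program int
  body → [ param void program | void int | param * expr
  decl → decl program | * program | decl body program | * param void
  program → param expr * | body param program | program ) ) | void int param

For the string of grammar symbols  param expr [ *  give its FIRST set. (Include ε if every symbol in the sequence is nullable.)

Add FIRST(param)\{ε} = { *, [, int }; param is nullable, continue.
Add FIRST(expr) = { [, int }; expr is not nullable, stop.

{ *, [, int }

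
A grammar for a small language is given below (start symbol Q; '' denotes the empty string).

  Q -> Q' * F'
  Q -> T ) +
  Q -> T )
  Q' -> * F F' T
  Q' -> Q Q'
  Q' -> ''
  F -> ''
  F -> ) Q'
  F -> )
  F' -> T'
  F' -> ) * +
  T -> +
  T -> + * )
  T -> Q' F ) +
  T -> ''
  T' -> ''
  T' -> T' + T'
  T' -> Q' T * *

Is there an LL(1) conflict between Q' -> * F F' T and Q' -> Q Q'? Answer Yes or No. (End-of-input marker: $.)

Yes

FIRST(* F F' T) = { * } and FIRST(Q Q') = { ), *, + }.
Both contain *, so the two alternatives are not disjoint — LL(1) conflict.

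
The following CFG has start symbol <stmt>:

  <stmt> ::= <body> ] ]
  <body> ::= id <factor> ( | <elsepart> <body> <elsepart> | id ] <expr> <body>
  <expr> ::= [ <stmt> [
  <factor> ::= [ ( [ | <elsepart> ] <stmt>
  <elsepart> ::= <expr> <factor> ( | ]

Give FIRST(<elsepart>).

From <elsepart> ::= <expr> <factor> (: add FIRST(<expr>) = { [ }.
<elsepart> ::= ] contributes {]}.
Union: FIRST(<elsepart>) = { [, ] }.

{ [, ] }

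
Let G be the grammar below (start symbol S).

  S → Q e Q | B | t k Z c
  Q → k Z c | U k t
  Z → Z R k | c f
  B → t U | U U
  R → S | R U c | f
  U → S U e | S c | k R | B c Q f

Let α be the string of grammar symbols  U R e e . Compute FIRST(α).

{ k, t }

Add FIRST(U) = { k, t }; U is not nullable, stop.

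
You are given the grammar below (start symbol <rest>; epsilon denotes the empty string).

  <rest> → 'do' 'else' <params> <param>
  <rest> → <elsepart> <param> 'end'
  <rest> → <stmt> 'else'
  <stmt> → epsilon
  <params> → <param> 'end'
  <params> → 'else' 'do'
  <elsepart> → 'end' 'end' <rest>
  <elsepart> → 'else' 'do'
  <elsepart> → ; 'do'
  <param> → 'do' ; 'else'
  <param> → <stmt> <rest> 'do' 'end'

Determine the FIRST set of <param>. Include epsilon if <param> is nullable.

<param> → 'do' ; 'else' contributes {'do'}.
From <param> → <stmt> <rest> 'do' 'end': <stmt> nullable, take FIRST(<stmt>) ∪ FIRST(<rest>) = { 'do', 'else', 'end', ; }.
Union: FIRST(<param>) = { 'do', 'else', 'end', ; }.

{ 'do', 'else', 'end', ; }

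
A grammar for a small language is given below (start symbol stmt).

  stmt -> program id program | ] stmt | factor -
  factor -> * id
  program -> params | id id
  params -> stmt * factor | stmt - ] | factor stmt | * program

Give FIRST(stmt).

{ *, ], id }

From stmt -> program id program: add FIRST(program) = { *, ], id }.
stmt -> ] stmt contributes {]}.
From stmt -> factor -: add FIRST(factor) = { * }.
Union: FIRST(stmt) = { *, ], id }.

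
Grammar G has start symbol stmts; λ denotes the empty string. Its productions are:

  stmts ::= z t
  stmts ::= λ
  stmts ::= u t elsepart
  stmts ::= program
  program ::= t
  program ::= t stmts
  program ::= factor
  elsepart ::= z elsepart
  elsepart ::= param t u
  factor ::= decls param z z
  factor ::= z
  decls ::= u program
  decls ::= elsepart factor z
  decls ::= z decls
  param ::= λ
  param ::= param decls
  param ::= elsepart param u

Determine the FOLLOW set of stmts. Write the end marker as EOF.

stmts is the start symbol, so EOF ∈ FOLLOW(stmts).
In program ::= t stmts: stmts is at the end, add FOLLOW(program) = { EOF, t, u, z }.
Union: FOLLOW(stmts) = { EOF, t, u, z }.

{ EOF, t, u, z }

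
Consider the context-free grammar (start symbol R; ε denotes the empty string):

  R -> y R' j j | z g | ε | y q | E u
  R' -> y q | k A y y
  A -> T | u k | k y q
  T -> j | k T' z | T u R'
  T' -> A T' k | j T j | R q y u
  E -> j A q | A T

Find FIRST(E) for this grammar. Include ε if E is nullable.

E -> j A q contributes {j}.
From E -> A T: add FIRST(A) = { j, k, u }.
Union: FIRST(E) = { j, k, u }.

{ j, k, u }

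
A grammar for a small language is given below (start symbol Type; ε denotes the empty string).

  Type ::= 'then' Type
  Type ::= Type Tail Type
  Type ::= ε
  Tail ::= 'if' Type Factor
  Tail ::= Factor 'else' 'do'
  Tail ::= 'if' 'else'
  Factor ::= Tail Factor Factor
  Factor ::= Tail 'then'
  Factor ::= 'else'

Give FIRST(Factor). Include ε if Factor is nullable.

{ 'else', 'if' }

From Factor ::= Tail Factor Factor: add FIRST(Tail) = { 'else', 'if' }.
From Factor ::= Tail 'then': add FIRST(Tail) = { 'else', 'if' }.
Factor ::= 'else' contributes {'else'}.
Union: FIRST(Factor) = { 'else', 'if' }.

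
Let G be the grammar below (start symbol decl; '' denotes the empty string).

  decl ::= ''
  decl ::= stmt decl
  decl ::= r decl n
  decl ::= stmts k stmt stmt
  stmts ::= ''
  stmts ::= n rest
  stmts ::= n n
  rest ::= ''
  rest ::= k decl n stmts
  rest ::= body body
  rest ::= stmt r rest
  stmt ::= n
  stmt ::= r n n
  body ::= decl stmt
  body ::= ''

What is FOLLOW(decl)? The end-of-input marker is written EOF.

decl is the start symbol, so EOF ∈ FOLLOW(decl).
In decl ::= stmt decl: decl is at the end, add FOLLOW(decl) = { EOF, n, r }.
In decl ::= r decl n: add FIRST(n) = { n }.
In rest ::= k decl n stmts: add FIRST(n stmts) = { n }.
In body ::= decl stmt: add FIRST(stmt) = { n, r }.
Union: FOLLOW(decl) = { EOF, n, r }.

{ EOF, n, r }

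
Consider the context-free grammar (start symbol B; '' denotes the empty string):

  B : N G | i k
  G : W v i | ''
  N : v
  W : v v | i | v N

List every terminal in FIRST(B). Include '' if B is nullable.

{ i, v }

From B : N G: add FIRST(N) = { v }.
B : i k contributes {i}.
Union: FIRST(B) = { i, v }.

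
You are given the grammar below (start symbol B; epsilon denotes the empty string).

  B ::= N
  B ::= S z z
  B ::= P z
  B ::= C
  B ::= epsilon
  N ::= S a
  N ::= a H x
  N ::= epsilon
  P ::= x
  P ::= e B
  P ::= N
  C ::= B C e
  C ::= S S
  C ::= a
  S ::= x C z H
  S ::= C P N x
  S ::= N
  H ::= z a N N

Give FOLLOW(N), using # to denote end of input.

{ #, a, e, x, z }

In B ::= N: N is at the end, add FOLLOW(B) = { #, a, e, x, z }.
In P ::= N: N is at the end, add FOLLOW(P) = { a, e, x, z }.
In S ::= C P N x: add FIRST(x) = { x }.
In S ::= N: N is at the end, add FOLLOW(S) = { #, a, e, x, z }.
In H ::= z a N N: add FIRST(N)\{epsilon} = { a, e, x, z }.
  Since N is nullable, also add FOLLOW(H) = { #, a, e, x, z }.
In H ::= z a N N: N is at the end, add FOLLOW(H) = { #, a, e, x, z }.
Union: FOLLOW(N) = { #, a, e, x, z }.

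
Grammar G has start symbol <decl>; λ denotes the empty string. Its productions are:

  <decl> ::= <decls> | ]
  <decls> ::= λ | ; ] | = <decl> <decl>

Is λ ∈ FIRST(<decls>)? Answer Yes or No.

Yes

<decls> has an λ-production, so <decls> ⇒ λ.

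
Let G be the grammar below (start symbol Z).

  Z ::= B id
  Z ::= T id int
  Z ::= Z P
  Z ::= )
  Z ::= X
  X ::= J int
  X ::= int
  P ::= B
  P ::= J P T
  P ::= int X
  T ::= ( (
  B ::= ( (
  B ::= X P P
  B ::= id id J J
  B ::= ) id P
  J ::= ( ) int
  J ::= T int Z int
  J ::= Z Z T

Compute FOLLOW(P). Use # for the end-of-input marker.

{ #, (, ), id, int }

In Z ::= Z P: P is at the end, add FOLLOW(Z) = { #, (, ), id, int }.
In P ::= J P T: add FIRST(T) = { ( }.
In B ::= X P P: add FIRST(P) = { (, ), id, int }.
In B ::= X P P: P is at the end, add FOLLOW(B) = { #, (, ), id, int }.
In B ::= ) id P: P is at the end, add FOLLOW(B) = { #, (, ), id, int }.
Union: FOLLOW(P) = { #, (, ), id, int }.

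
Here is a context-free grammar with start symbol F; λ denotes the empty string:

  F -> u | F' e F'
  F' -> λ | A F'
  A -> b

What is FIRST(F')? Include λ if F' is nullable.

F' -> λ contributes λ.
From F' -> A F': add FIRST(A) = { b }.
Union: FIRST(F') = { b, λ }.

{ b, λ }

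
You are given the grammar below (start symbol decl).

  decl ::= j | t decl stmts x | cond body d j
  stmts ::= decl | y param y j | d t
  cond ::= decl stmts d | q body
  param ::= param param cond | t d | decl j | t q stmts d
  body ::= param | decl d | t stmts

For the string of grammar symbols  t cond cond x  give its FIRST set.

t is a terminal; add {t} and stop.

{ t }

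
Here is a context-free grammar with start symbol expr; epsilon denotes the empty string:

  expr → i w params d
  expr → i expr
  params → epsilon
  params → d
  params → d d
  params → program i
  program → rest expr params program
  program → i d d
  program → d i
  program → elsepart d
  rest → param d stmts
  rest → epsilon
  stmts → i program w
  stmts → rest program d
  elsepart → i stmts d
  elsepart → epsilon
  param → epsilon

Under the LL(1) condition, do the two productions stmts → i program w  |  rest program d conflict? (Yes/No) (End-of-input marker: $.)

FIRST(i program w) = { i } and FIRST(rest program d) = { d, i }.
Both contain i, so the two alternatives are not disjoint — LL(1) conflict.

Yes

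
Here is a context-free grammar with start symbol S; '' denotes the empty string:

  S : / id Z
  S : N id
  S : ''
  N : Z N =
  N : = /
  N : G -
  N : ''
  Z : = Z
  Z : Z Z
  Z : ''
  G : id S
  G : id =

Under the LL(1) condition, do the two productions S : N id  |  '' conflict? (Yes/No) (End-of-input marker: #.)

No

FIRST(N id) = { =, id } and FIRST('') = { '' }.
The second is nullable but FOLLOW(S) = { #, - } is disjoint from FIRST of the first.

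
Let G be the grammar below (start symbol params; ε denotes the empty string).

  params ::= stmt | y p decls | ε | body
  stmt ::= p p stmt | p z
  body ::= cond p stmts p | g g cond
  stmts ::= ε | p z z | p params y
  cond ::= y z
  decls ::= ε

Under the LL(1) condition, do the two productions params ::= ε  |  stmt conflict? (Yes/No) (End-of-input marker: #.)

No

FIRST(ε) = { ε } and FIRST(stmt) = { p }.
The first is nullable but FOLLOW(params) = { #, y } is disjoint from FIRST of the second.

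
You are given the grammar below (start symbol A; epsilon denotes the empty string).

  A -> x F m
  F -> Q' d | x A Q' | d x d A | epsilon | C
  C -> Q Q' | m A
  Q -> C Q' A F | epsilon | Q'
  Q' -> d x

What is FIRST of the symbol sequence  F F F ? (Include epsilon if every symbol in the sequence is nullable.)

Add FIRST(F)\{epsilon} = { d, m, x }; F is nullable, continue.
Add FIRST(F)\{epsilon} = { d, m, x }; F is nullable, continue.
Add FIRST(F)\{epsilon} = { d, m, x }; F is nullable, continue.
Every symbol is nullable, so include epsilon.

{ d, m, x, epsilon }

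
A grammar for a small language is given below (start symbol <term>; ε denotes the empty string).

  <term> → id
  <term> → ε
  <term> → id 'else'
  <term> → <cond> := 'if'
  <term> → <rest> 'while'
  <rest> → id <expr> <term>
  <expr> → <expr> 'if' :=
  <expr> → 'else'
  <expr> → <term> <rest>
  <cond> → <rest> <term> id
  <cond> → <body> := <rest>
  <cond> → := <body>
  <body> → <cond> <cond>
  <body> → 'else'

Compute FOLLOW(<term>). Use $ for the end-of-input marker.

<term> is the start symbol, so $ ∈ FOLLOW(<term>).
In <rest> → id <expr> <term>: <term> is at the end, add FOLLOW(<rest>) = { 'else', 'if', 'while', :=, id }.
In <expr> → <term> <rest>: add FIRST(<rest>) = { id }.
In <cond> → <rest> <term> id: add FIRST(id) = { id }.
Union: FOLLOW(<term>) = { $, 'else', 'if', 'while', :=, id }.

{ $, 'else', 'if', 'while', :=, id }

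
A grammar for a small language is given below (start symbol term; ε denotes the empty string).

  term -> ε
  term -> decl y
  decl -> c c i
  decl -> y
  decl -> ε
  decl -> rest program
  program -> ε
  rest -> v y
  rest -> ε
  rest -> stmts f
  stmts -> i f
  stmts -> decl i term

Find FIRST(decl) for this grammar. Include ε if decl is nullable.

decl -> c c i contributes {c}.
decl -> y contributes {y}.
decl -> ε contributes ε.
From decl -> rest program: rest, program nullable, take FIRST(rest) ∪ FIRST(program) = { c, i, v, y }; also ε since the whole RHS is nullable.
Union: FIRST(decl) = { c, i, v, y, ε }.

{ c, i, v, y, ε }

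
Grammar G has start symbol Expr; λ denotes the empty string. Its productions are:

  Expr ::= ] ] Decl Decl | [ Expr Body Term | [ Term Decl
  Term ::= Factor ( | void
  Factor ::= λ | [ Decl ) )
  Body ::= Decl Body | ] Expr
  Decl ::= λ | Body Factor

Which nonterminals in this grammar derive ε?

Directly nullable (have an λ-production): Factor, Decl.
No other nonterminal has a production whose RHS symbols are all nullable.

{ Decl, Factor }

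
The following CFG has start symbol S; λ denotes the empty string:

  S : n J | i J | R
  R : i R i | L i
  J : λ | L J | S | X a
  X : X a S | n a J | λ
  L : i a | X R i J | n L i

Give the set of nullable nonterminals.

Directly nullable (have an λ-production): J, X.
No other nonterminal has a production whose RHS symbols are all nullable.

{ J, X }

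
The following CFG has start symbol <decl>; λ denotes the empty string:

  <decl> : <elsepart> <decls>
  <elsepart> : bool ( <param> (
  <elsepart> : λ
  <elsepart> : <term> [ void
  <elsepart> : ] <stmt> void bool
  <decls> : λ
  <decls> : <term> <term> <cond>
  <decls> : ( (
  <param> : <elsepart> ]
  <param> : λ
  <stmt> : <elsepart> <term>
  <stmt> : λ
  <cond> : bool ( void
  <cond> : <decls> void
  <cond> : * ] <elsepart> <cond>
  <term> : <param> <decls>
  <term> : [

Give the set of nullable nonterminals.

{ <decl>, <decls>, <elsepart>, <param>, <stmt>, <term> }

Directly nullable (have an λ-production): <elsepart>, <decls>, <param>, <stmt>.
<term> : <param> <decls> with every symbol nullable, so <term> is nullable.
<decl> : <elsepart> <decls> with every symbol nullable, so <decl> is nullable.
No other nonterminal has a production whose RHS symbols are all nullable.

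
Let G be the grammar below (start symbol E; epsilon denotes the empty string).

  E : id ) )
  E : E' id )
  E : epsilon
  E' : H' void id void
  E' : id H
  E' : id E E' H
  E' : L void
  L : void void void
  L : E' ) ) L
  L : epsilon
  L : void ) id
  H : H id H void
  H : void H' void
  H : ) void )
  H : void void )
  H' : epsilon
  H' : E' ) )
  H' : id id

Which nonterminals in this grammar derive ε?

{ E, H', L }

Directly nullable (have an epsilon-production): E, L, H'.
No other nonterminal has a production whose RHS symbols are all nullable.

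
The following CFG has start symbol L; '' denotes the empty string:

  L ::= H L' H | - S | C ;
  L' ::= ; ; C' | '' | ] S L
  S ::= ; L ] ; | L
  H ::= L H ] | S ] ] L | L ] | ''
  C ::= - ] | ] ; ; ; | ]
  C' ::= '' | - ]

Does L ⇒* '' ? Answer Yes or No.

L ::= H L' H and each of H, L', H is nullable, so L ⇒* ''.

Yes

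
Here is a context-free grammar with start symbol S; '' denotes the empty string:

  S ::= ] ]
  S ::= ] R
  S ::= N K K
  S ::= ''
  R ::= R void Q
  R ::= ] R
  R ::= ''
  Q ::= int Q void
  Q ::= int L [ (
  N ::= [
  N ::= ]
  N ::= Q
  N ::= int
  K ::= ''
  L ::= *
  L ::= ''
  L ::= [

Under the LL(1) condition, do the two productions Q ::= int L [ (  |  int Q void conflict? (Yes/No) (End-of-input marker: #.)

Yes

FIRST(int L [ () = { int } and FIRST(int Q void) = { int }.
Both contain int, so the two alternatives are not disjoint — LL(1) conflict.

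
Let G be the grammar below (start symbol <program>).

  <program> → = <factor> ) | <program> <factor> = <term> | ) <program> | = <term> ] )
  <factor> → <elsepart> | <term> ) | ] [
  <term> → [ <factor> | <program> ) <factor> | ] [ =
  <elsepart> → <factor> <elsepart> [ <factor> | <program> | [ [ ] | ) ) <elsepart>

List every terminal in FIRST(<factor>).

From <factor> → <elsepart>: add FIRST(<elsepart>) = { ), =, [, ] }.
From <factor> → <term> ): add FIRST(<term>) = { ), =, [, ] }.
<factor> → ] [ contributes {]}.
Union: FIRST(<factor>) = { ), =, [, ] }.

{ ), =, [, ] }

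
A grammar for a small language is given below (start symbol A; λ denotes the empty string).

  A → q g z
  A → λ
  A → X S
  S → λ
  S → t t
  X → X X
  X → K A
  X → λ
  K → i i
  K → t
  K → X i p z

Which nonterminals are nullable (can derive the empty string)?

{ A, S, X }

Directly nullable (have an λ-production): A, S, X.
No other nonterminal has a production whose RHS symbols are all nullable.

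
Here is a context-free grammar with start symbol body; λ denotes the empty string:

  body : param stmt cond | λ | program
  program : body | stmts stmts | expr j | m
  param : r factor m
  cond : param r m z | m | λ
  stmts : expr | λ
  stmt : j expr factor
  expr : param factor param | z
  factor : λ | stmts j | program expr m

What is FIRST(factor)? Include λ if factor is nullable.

{ j, m, r, z, λ }

factor : λ contributes λ.
From factor : stmts j: stmts nullable, take FIRST(stmts) ∪ {j} = { j, r, z }.
From factor : program expr m: program nullable, take FIRST(program) ∪ FIRST(expr) = { m, r, z }.
Union: FIRST(factor) = { j, m, r, z, λ }.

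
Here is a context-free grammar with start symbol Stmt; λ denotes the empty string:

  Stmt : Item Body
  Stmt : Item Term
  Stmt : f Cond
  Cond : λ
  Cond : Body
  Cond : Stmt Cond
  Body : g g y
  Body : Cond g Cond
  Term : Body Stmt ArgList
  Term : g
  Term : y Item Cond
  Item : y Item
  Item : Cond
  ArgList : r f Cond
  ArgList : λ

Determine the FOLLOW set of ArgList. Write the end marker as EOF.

{ EOF, f, g, r, y }

In Term : Body Stmt ArgList: ArgList is at the end, add FOLLOW(Term) = { EOF, f, g, r, y }.
Union: FOLLOW(ArgList) = { EOF, f, g, r, y }.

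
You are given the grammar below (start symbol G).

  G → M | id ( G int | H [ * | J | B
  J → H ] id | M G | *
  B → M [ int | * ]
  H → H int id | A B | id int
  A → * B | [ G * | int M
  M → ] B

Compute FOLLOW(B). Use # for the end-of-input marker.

{ #, *, [, ], id, int }

In G → B: B is at the end, add FOLLOW(G) = { #, *, int }.
In H → A B: B is at the end, add FOLLOW(H) = { [, ], int }.
In A → * B: B is at the end, add FOLLOW(A) = { *, ] }.
In M → ] B: B is at the end, add FOLLOW(M) = { #, *, [, ], id, int }.
Union: FOLLOW(B) = { #, *, [, ], id, int }.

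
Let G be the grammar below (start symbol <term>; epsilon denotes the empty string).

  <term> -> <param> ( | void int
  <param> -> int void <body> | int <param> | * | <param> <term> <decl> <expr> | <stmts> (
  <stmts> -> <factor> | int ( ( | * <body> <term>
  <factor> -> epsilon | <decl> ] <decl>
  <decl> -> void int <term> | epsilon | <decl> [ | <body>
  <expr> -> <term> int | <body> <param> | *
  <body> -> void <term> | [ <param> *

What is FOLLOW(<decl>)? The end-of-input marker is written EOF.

{ (, *, [, ], int, void }

In <param> -> <param> <term> <decl> <expr>: add FIRST(<expr>) = { (, *, [, ], int, void }.
In <factor> -> <decl> ] <decl>: add FIRST(] <decl>) = { ] }.
In <factor> -> <decl> ] <decl>: <decl> is at the end, add FOLLOW(<factor>) = { ( }.
In <decl> -> <decl> [: add FIRST([) = { [ }.
Union: FOLLOW(<decl>) = { (, *, [, ], int, void }.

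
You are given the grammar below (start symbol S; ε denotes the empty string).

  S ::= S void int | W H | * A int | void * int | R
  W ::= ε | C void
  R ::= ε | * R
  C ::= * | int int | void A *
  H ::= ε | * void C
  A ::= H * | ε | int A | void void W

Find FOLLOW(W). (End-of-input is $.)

In S ::= W H: add FIRST(H)\{ε} = { * }.
  Since H is nullable, also add FOLLOW(S) = { $, void }.
In A ::= void void W: W is at the end, add FOLLOW(A) = { *, int }.
Union: FOLLOW(W) = { $, *, int, void }.

{ $, *, int, void }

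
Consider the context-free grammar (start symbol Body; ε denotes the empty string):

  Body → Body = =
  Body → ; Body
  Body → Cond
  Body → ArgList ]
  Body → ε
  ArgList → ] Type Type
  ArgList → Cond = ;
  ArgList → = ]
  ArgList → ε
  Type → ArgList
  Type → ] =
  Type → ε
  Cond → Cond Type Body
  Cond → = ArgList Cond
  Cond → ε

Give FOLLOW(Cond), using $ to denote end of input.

In Body → Cond: Cond is at the end, add FOLLOW(Body) = { $, ;, =, ] }.
In ArgList → Cond = ;: add FIRST(= ;) = { = }.
In Cond → Cond Type Body: add FIRST(Type Body)\{ε} = { ;, =, ] }.
  Since Type Body is nullable, also add FOLLOW(Cond) = { $, ;, =, ] }.
In Cond → = ArgList Cond: Cond is at the end, add FOLLOW(Cond) = { $, ;, =, ] }.
Union: FOLLOW(Cond) = { $, ;, =, ] }.

{ $, ;, =, ] }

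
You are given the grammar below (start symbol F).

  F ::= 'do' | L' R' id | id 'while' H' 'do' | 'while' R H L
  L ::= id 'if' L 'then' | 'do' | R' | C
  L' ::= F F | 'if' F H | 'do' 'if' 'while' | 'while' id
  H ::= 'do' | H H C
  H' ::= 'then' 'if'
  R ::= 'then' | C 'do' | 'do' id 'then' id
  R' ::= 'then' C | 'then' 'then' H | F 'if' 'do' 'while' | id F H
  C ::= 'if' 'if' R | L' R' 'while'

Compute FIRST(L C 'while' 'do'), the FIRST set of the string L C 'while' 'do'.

Add FIRST(L) = { 'do', 'if', 'then', 'while', id }; L is not nullable, stop.

{ 'do', 'if', 'then', 'while', id }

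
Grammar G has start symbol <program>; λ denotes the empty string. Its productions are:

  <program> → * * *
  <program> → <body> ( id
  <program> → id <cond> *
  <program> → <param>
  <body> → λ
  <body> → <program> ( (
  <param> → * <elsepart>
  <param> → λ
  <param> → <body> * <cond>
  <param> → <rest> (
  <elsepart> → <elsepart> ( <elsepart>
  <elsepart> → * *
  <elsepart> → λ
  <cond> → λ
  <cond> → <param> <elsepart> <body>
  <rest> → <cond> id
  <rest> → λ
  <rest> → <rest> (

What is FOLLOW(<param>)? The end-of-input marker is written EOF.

{ EOF, (, *, id }

In <program> → <param>: <param> is at the end, add FOLLOW(<program>) = { EOF, ( }.
In <cond> → <param> <elsepart> <body>: add FIRST(<elsepart> <body>)\{λ} = { (, *, id }.
  Since <elsepart> <body> is nullable, also add FOLLOW(<cond>) = { EOF, (, *, id }.
Union: FOLLOW(<param>) = { EOF, (, *, id }.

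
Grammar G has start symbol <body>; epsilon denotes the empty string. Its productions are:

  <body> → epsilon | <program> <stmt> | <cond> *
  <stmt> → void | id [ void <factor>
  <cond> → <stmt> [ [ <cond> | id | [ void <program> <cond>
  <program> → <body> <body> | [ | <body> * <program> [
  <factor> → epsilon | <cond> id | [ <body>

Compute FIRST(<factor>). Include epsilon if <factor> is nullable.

<factor> → epsilon contributes epsilon.
From <factor> → <cond> id: add FIRST(<cond>) = { [, id, void }.
<factor> → [ <body> contributes {[}.
Union: FIRST(<factor>) = { [, id, void, epsilon }.

{ [, id, void, epsilon }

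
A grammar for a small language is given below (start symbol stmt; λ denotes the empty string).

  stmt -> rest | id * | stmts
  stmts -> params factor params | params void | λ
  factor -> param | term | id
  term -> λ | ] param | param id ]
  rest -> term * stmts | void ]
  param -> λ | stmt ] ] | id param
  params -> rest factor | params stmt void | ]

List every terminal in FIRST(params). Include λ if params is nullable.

From params -> rest factor: add FIRST(rest) = { *, ], id, void }.
From params -> params stmt void: add FIRST(params) = { *, ], id, void }.
params -> ] contributes {]}.
Union: FIRST(params) = { *, ], id, void }.

{ *, ], id, void }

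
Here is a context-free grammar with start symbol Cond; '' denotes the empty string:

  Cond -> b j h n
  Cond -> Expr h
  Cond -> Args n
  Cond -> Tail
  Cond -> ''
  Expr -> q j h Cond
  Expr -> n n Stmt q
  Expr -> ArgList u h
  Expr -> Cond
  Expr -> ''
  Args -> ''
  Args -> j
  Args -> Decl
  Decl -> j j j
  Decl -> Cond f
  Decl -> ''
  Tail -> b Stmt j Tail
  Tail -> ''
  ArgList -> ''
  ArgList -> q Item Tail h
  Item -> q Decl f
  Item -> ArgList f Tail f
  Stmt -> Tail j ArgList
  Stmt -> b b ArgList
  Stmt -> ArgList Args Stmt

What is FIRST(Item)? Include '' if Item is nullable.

{ f, q }

Item -> q Decl f contributes {q}.
From Item -> ArgList f Tail f: ArgList nullable, take FIRST(ArgList) ∪ {f} = { f, q }.
Union: FIRST(Item) = { f, q }.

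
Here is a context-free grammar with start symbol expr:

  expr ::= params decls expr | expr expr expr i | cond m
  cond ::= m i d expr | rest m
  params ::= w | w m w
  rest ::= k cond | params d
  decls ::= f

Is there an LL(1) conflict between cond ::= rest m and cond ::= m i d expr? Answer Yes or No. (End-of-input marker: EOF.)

FIRST(rest m) = { k, w } and FIRST(m i d expr) = { m }.
The FIRST sets are disjoint and neither alternative is nullable — no conflict.

No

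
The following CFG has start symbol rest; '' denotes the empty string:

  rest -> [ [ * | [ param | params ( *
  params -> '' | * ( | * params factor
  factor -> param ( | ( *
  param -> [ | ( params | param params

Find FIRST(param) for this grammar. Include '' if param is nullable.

{ (, [ }

param -> [ contributes {[}.
param -> ( params contributes {(}.
From param -> param params: add FIRST(param) = { (, [ }.
Union: FIRST(param) = { (, [ }.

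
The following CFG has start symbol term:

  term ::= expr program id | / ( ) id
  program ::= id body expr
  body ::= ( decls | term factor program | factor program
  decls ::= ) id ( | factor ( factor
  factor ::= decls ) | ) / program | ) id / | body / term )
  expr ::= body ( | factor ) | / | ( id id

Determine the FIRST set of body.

body ::= ( decls contributes {(}.
From body ::= term factor program: add FIRST(term) = { (, ), / }.
From body ::= factor program: add FIRST(factor) = { (, ), / }.
Union: FIRST(body) = { (, ), / }.

{ (, ), / }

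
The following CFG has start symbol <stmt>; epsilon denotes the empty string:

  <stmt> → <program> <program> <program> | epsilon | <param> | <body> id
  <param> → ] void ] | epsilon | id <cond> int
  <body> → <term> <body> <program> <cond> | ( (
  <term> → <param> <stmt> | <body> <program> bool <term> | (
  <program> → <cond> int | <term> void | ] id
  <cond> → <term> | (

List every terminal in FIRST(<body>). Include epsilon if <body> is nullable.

From <body> → <term> <body> <program> <cond>: <term> nullable, take FIRST(<term>) ∪ FIRST(<body>) = { (, ], id, int, void }.
<body> → ( ( contributes {(}.
Union: FIRST(<body>) = { (, ], id, int, void }.

{ (, ], id, int, void }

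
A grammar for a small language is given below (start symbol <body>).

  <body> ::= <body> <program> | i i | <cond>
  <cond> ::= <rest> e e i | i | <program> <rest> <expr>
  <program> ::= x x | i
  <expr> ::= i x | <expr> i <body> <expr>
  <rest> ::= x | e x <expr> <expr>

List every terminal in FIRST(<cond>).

From <cond> ::= <rest> e e i: add FIRST(<rest>) = { e, x }.
<cond> ::= i contributes {i}.
From <cond> ::= <program> <rest> <expr>: add FIRST(<program>) = { i, x }.
Union: FIRST(<cond>) = { e, i, x }.

{ e, i, x }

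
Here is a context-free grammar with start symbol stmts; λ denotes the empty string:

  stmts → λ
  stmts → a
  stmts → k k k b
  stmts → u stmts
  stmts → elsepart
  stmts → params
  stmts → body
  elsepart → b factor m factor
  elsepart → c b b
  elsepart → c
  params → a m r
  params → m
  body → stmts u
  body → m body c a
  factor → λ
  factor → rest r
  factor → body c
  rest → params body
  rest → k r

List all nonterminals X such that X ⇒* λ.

{ factor, stmts }

Directly nullable (have an λ-production): stmts, factor.
No other nonterminal has a production whose RHS symbols are all nullable.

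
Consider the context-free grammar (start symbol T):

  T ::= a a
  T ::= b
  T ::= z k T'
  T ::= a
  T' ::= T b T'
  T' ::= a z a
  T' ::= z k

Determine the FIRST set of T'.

{ a, b, z }

From T' ::= T b T': add FIRST(T) = { a, b, z }.
T' ::= a z a contributes {a}.
T' ::= z k contributes {z}.
Union: FIRST(T') = { a, b, z }.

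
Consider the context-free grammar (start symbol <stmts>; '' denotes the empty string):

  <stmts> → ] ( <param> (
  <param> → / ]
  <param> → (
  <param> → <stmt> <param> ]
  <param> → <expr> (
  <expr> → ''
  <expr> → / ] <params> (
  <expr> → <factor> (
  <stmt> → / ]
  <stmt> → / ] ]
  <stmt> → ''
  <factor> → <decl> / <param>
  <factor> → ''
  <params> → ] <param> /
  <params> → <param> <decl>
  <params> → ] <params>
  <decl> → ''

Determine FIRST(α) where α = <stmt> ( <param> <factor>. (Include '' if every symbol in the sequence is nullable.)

Add FIRST(<stmt>)\{''} = { / }; <stmt> is nullable, continue.
( is a terminal; add {(} and stop.

{ (, / }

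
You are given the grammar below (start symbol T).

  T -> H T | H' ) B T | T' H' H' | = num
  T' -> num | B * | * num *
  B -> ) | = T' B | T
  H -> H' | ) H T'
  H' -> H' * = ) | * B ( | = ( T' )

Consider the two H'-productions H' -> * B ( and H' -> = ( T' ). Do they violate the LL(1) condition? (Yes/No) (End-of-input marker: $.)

No

FIRST(* B () = { * } and FIRST(= ( T' )) = { = }.
The FIRST sets are disjoint and neither alternative is nullable — no conflict.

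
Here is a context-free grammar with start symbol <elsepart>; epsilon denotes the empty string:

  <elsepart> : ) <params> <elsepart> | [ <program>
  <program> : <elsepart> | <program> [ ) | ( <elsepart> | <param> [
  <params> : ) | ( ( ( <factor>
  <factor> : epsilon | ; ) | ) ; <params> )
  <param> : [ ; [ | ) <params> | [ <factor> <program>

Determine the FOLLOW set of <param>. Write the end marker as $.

{ [ }

In <program> : <param> [: add FIRST([) = { [ }.
Union: FOLLOW(<param>) = { [ }.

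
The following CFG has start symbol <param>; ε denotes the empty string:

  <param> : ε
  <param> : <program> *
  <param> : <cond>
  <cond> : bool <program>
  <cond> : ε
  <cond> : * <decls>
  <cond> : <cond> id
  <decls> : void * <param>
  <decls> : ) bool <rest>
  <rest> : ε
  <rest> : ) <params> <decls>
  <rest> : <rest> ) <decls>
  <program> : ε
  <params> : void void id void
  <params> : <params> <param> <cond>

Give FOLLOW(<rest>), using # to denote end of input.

In <decls> : ) bool <rest>: <rest> is at the end, add FOLLOW(<decls>) = { #, ), *, bool, id, void }.
In <rest> : <rest> ) <decls>: add FIRST() <decls>) = { ) }.
Union: FOLLOW(<rest>) = { #, ), *, bool, id, void }.

{ #, ), *, bool, id, void }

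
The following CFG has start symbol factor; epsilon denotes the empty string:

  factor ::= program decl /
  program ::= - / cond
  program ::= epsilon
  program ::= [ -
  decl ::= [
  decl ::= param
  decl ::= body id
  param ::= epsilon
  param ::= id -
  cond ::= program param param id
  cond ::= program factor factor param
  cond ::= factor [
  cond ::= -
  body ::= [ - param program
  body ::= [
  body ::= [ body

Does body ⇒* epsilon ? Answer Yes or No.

No

Nullable nonterminals: decl, param, program.
No production of body has an RHS whose symbols are all nullable, so body is not nullable.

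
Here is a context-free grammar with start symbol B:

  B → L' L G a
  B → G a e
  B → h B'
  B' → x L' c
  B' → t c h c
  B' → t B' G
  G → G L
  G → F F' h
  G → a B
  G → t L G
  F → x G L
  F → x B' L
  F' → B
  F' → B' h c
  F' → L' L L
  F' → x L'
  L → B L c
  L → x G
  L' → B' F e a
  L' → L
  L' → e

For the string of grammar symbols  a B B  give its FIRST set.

a is a terminal; add {a} and stop.

{ a }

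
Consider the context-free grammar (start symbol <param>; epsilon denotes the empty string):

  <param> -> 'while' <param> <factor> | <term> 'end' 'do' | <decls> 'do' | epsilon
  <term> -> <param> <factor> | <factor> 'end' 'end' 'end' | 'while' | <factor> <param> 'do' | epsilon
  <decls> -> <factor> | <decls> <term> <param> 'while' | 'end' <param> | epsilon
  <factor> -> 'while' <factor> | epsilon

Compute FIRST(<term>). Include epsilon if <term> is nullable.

{ 'do', 'end', 'while', epsilon }

From <term> -> <param> <factor>: <param>, <factor> nullable, take FIRST(<param>) ∪ FIRST(<factor>) = { 'do', 'end', 'while' }; also epsilon since the whole RHS is nullable.
From <term> -> <factor> 'end' 'end' 'end': <factor> nullable, take FIRST(<factor>) ∪ {'end'} = { 'end', 'while' }.
<term> -> 'while' contributes {'while'}.
From <term> -> <factor> <param> 'do': <factor>, <param> nullable, take FIRST(<factor>) ∪ FIRST(<param>) ∪ {'do'} = { 'do', 'end', 'while' }.
<term> -> epsilon contributes epsilon.
Union: FIRST(<term>) = { 'do', 'end', 'while', epsilon }.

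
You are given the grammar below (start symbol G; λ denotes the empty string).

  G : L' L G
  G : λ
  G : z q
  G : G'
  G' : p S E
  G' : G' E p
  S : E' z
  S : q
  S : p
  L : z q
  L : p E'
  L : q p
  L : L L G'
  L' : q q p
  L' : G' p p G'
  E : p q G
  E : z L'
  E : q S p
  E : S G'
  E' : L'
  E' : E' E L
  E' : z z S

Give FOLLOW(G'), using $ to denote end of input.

{ $, p, q, z }

In G : G': G' is at the end, add FOLLOW(G) = { $, p, q, z }.
In G' : G' E p: add FIRST(E p) = { p, q, z }.
In L : L L G': G' is at the end, add FOLLOW(L) = { $, p, q, z }.
In L' : G' p p G': add FIRST(p p G') = { p }.
In L' : G' p p G': G' is at the end, add FOLLOW(L') = { $, p, q, z }.
In E : S G': G' is at the end, add FOLLOW(E) = { $, p, q, z }.
Union: FOLLOW(G') = { $, p, q, z }.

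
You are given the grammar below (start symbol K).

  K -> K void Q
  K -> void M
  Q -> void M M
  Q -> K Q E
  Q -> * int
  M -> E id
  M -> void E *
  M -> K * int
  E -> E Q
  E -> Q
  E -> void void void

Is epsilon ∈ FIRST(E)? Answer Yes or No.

No

No nonterminal in this grammar is nullable.
No production of E has an RHS whose symbols are all nullable, so E is not nullable.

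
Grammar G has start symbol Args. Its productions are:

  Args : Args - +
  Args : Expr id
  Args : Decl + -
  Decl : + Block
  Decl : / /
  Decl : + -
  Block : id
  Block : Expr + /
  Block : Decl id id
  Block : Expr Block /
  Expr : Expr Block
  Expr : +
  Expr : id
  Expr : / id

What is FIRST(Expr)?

{ +, /, id }

From Expr : Expr Block: add FIRST(Expr) = { +, /, id }.
Expr : + contributes {+}.
Expr : id contributes {id}.
Expr : / id contributes {/}.
Union: FIRST(Expr) = { +, /, id }.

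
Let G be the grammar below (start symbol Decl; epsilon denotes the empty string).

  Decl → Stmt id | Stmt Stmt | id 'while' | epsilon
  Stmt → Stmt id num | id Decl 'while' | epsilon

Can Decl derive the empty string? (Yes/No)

Yes

Decl has an epsilon-production, so Decl ⇒ epsilon.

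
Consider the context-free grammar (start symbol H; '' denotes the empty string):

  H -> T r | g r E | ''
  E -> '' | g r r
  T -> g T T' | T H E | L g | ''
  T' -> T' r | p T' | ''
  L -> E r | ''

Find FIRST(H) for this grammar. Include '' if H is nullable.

From H -> T r: T nullable, take FIRST(T) ∪ {r} = { g, r }.
H -> g r E contributes {g}.
H -> '' contributes ''.
Union: FIRST(H) = { g, r, '' }.

{ g, r, '' }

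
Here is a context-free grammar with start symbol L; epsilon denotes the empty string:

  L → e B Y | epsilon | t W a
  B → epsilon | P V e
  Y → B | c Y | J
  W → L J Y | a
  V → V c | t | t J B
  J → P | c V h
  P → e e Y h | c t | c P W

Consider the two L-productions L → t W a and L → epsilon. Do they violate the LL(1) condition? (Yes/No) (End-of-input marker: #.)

FIRST(t W a) = { t } and FIRST(epsilon) = { epsilon }.
The second is nullable but FOLLOW(L) = { #, c, e } is disjoint from FIRST of the first.

No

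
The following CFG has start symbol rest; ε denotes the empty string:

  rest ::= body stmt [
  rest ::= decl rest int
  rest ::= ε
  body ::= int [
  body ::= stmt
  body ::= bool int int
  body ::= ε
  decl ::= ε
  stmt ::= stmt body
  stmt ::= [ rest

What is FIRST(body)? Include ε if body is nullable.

{ [, bool, int, ε }

body ::= int [ contributes {int}.
From body ::= stmt: add FIRST(stmt) = { [ }.
body ::= bool int int contributes {bool}.
body ::= ε contributes ε.
Union: FIRST(body) = { [, bool, int, ε }.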